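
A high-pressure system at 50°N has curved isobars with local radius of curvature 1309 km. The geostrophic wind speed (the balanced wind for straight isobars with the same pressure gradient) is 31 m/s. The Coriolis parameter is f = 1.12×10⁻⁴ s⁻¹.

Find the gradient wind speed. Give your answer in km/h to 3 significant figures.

160 km/h

Around a high, pressure-gradient force acts outward with centrifugal, so Coriolis balances both:
fV = (1/ρ)|∂P/∂n| + V²/R  →  V² − fR·V + fR·V_g = 0
With fR = 1.12×10⁻⁴ × 1309×10³ m = 147 m/s:
V = [fR − √((fR)² − 4 fR V_g)]/2 = [147 − √(147² − 4×147×31)]/2 = 44.5 m/s
Supergeostrophic (V > V_g = 31 m/s), as expected around a high.
Converting: 44.5 m/s × 3.6 = 160 km/h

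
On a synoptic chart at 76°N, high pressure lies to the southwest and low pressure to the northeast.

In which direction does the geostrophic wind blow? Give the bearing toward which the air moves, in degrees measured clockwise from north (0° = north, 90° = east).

135°

The pressure-gradient force points toward the northeast (bearing 045°).
Geostrophic balance: in the Northern Hemisphere the Coriolis force deflects motion to the right, so the geostrophic wind blows 90° to the right of the pressure-gradient force (low pressure on the left).
Rotating 045° by 90° clockwise gives 135° — the wind blows toward the southeast.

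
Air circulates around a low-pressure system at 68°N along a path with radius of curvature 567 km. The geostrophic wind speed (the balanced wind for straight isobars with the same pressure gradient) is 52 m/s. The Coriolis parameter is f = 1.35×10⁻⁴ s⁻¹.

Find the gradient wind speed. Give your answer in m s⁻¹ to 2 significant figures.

Around a low, centrifugal force acts outward with Coriolis, so pressure-gradient force balances both:
(1/ρ)|∂P/∂n| = fV + V²/R  →  V² + fR·V − fR·V_g = 0
With fR = 1.35×10⁻⁴ × 567×10³ m = 76.5 m/s:
V = [−fR + √((fR)² + 4 fR V_g)]/2 = [−76.5 + √(76.5² + 4×76.5×52)]/2 = 35.5 m/s
Subgeostrophic (V < V_g = 52 m/s), as expected around a low.

36 m s⁻¹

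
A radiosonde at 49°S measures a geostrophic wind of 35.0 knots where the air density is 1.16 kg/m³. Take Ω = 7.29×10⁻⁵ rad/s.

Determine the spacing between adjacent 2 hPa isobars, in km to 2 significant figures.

87 km

Coriolis parameter at 49°S:
f = 2Ω sin φ = 2 × 7.29×10⁻⁵ × sin 49° = 1.10×10⁻⁴ s⁻¹
Wind speed in SI: 35.0 knots = 18.0 m/s
Geostrophic balance rearranged: |∂P/∂n| = f ρ V_g
|∂P/∂n| = 1.10×10⁻⁴ × 1.16 × 18.0 = 2.30×10⁻³ Pa/m
Isobar spacing: Δn = ΔP/|∂P/∂n| = 200 Pa / 2.30×10⁻³ Pa/m = 87022 m ≈ 87 km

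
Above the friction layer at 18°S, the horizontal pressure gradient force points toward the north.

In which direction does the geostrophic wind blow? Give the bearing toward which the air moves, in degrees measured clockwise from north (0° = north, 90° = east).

270°

The pressure-gradient force points toward the north (bearing 000°).
Geostrophic balance: in the Southern Hemisphere the Coriolis force deflects motion to the left, so the geostrophic wind blows 90° to the left of the pressure-gradient force (low pressure on the right).
Rotating 000° by 90° counterclockwise gives 270° — the wind blows toward the west.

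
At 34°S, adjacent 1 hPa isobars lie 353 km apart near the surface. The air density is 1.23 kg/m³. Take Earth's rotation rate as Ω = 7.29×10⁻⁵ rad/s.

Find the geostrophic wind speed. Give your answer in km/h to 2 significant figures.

10 km/h

Coriolis parameter at 34°S:
f = 2Ω sin φ = 2 × 7.29×10⁻⁵ × sin 34° = 8.15×10⁻⁵ s⁻¹
Pressure gradient: |∂P/∂n| = 100 Pa / 353000 m = 2.83×10⁻⁴ Pa/m
Geostrophic balance (pressure-gradient force = Coriolis force):
V_g = (1/(fρ)) |∂P/∂n| = 2.83×10⁻⁴ / (8.15×10⁻⁵ × 1.23) = 2.82 m/s
Converting: 2.82 m/s × 3.6 = 10 km/h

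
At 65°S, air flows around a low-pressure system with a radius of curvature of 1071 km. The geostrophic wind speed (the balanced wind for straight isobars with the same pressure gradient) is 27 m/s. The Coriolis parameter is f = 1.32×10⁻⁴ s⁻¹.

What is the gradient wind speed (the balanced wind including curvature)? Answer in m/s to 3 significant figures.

23.2 m/s

Around a low, centrifugal force acts outward with Coriolis, so pressure-gradient force balances both:
(1/ρ)|∂P/∂n| = fV + V²/R  →  V² + fR·V − fR·V_g = 0
With fR = 1.32×10⁻⁴ × 1071×10³ m = 141 m/s:
V = [−fR + √((fR)² + 4 fR V_g)]/2 = [−141 + √(141² + 4×141×27)]/2 = 23.2 m/s
Subgeostrophic (V < V_g = 27 m/s), as expected around a low.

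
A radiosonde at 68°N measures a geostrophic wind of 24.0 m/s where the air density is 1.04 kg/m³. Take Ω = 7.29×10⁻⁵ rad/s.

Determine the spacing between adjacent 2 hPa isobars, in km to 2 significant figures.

Coriolis parameter at 68°N:
f = 2Ω sin φ = 2 × 7.29×10⁻⁵ × sin 68° = 1.35×10⁻⁴ s⁻¹
Geostrophic balance rearranged: |∂P/∂n| = f ρ V_g
|∂P/∂n| = 1.35×10⁻⁴ × 1.04 × 24.0 = 3.37×10⁻³ Pa/m
Isobar spacing: Δn = ΔP/|∂P/∂n| = 200 Pa / 3.37×10⁻³ Pa/m = 59274 m ≈ 59 km

59 km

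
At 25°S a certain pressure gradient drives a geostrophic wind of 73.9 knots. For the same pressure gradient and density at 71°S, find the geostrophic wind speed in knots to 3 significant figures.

33.0 knots

With the same pressure gradient and density, V_g ∝ 1/f ∝ 1/sin φ.
V₂ = V₁ · sin φ₁ / sin φ₂ = 73.9 × sin 25° / sin 71°
V₂ = 73.9 × 0.4226/0.9455 = 33.0 knots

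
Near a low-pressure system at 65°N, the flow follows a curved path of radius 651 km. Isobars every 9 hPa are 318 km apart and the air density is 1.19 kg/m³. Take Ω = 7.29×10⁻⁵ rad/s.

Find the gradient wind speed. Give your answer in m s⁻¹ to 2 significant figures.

15 m s⁻¹

Coriolis parameter at 65°N:
f = 2Ω sin φ = 2 × 7.29×10⁻⁵ × sin 65° = 1.32×10⁻⁴ s⁻¹
Pressure gradient: |∂P/∂n| = 900 Pa / 318000 m = 2.83×10⁻³ Pa/m
Geostrophic speed: V_g = |∂P/∂n|/(fρ) = 2.83×10⁻³/(1.32×10⁻⁴ × 1.19) = 18.0 m/s
Around a low, centrifugal force acts outward with Coriolis, so pressure-gradient force balances both:
(1/ρ)|∂P/∂n| = fV + V²/R  →  V² + fR·V − fR·V_g = 0
With fR = 1.32×10⁻⁴ × 651×10³ m = 86.0 m/s:
V = [−fR + √((fR)² + 4 fR V_g)]/2 = [−86.0 + √(86.0² + 4×86.0×18)]/2 = 15.3 m/s
Subgeostrophic (V < V_g = 18 m/s), as expected around a low.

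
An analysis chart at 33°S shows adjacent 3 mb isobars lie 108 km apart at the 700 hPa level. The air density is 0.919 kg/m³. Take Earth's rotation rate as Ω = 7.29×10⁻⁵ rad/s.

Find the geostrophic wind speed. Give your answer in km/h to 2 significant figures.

Coriolis parameter at 33°S:
f = 2Ω sin φ = 2 × 7.29×10⁻⁵ × sin 33° = 7.94×10⁻⁵ s⁻¹
Pressure gradient: |∂P/∂n| = 300 Pa / 108000 m = 2.78×10⁻³ Pa/m
Geostrophic balance (pressure-gradient force = Coriolis force):
V_g = (1/(fρ)) |∂P/∂n| = 2.78×10⁻³ / (7.94×10⁻⁵ × 0.919) = 38.1 m/s
Converting: 38.1 m/s × 3.6 = 140 km/h

140 km/h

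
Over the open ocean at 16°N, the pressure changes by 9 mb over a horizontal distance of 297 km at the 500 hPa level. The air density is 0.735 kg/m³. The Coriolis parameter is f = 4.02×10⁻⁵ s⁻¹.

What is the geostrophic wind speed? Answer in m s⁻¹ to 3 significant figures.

103 m s⁻¹

Pressure gradient: |∂P/∂n| = 900 Pa / 297000 m = 3.03×10⁻³ Pa/m
Geostrophic balance (pressure-gradient force = Coriolis force):
V_g = (1/(fρ)) |∂P/∂n| = 3.03×10⁻³ / (4.02×10⁻⁵ × 0.735) = 103 m/s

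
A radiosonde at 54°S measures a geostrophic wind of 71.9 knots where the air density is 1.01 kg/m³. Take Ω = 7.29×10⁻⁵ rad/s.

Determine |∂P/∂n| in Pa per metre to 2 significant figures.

Coriolis parameter at 54°S:
f = 2Ω sin φ = 2 × 7.29×10⁻⁵ × sin 54° = 1.18×10⁻⁴ s⁻¹
Wind speed in SI: 71.9 knots = 37.0 m/s
Geostrophic balance rearranged: |∂P/∂n| = f ρ V_g
|∂P/∂n| = 1.18×10⁻⁴ × 1.01 × 37.0 = 4.41×10⁻³ Pa/m

4.4×10⁻³ Pa/m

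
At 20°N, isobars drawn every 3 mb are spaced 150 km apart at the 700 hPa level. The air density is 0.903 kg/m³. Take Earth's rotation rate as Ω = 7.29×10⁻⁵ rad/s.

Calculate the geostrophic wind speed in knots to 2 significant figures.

Coriolis parameter at 20°N:
f = 2Ω sin φ = 2 × 7.29×10⁻⁵ × sin 20° = 4.99×10⁻⁵ s⁻¹
Pressure gradient: |∂P/∂n| = 300 Pa / 150000 m = 2.00×10⁻³ Pa/m
Geostrophic balance (pressure-gradient force = Coriolis force):
V_g = (1/(fρ)) |∂P/∂n| = 2.00×10⁻³ / (4.99×10⁻⁵ × 0.903) = 44.4 m/s
Converting: 44.4 m/s × 1.944 = 86 knots

86 knots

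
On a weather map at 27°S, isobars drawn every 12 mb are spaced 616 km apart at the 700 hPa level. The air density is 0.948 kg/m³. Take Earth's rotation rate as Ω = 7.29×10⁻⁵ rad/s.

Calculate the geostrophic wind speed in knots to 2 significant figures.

Coriolis parameter at 27°S:
f = 2Ω sin φ = 2 × 7.29×10⁻⁵ × sin 27° = 6.62×10⁻⁵ s⁻¹
Pressure gradient: |∂P/∂n| = 1200 Pa / 616000 m = 1.95×10⁻³ Pa/m
Geostrophic balance (pressure-gradient force = Coriolis force):
V_g = (1/(fρ)) |∂P/∂n| = 1.95×10⁻³ / (6.62×10⁻⁵ × 0.948) = 31.0 m/s
Converting: 31.0 m/s × 1.944 = 60 knots

60 knots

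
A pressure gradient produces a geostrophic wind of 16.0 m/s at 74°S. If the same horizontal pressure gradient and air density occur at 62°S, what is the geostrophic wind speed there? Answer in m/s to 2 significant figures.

17 m/s

With the same pressure gradient and density, V_g ∝ 1/f ∝ 1/sin φ.
V₂ = V₁ · sin φ₁ / sin φ₂ = 16.0 × sin 74° / sin 62°
V₂ = 16.0 × 0.9613/0.8829 = 17 m/s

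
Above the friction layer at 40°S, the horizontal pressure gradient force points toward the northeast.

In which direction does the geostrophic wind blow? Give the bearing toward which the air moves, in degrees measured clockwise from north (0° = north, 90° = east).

The pressure-gradient force points toward the northeast (bearing 045°).
Geostrophic balance: in the Southern Hemisphere the Coriolis force deflects motion to the left, so the geostrophic wind blows 90° to the left of the pressure-gradient force (low pressure on the right).
Rotating 045° by 90° counterclockwise gives 315° — the wind blows toward the northwest.

315°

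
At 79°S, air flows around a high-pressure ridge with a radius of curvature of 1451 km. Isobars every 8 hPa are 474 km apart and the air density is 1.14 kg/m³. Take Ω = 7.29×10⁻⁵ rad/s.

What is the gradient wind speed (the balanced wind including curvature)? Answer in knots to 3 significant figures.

Coriolis parameter at 79°S:
f = 2Ω sin φ = 2 × 7.29×10⁻⁵ × sin 79° = 1.43×10⁻⁴ s⁻¹
Pressure gradient: |∂P/∂n| = 800 Pa / 474000 m = 1.69×10⁻³ Pa/m
Geostrophic speed: V_g = |∂P/∂n|/(fρ) = 1.69×10⁻³/(1.43×10⁻⁴ × 1.14) = 10.3 m/s
Around a high, pressure-gradient force acts outward with centrifugal, so Coriolis balances both:
fV = (1/ρ)|∂P/∂n| + V²/R  →  V² − fR·V + fR·V_g = 0
With fR = 1.43×10⁻⁴ × 1451×10³ m = 208 m/s:
V = [fR − √((fR)² − 4 fR V_g)]/2 = [208 − √(208² − 4×208×10.3)]/2 = 10.9 m/s
Supergeostrophic (V > V_g = 10.3 m/s), as expected around a high.
Converting: 10.9 m/s × 1.944 = 21.2 knots

21.2 knots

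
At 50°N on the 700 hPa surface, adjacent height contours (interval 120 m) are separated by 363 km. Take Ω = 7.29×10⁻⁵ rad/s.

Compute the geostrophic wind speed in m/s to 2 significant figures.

Coriolis parameter at 50°N:
f = 2Ω sin φ = 2 × 7.29×10⁻⁵ × sin 50° = 1.12×10⁻⁴ s⁻¹
Height gradient: |∂Z/∂n| = 120 m / 363000 m = 3.31×10⁻⁴
On a pressure surface, geostrophic balance gives V_g = (g/f)|∂Z/∂n|:
V_g = 9.81 × 3.31×10⁻⁴ / 1.12×10⁻⁴ = 29.0 m/s

29 m/s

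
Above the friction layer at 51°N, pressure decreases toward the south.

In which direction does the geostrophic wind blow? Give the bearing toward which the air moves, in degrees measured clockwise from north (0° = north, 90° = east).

The pressure-gradient force points toward the south (bearing 180°).
Geostrophic balance: in the Northern Hemisphere the Coriolis force deflects motion to the right, so the geostrophic wind blows 90° to the right of the pressure-gradient force (low pressure on the left).
Rotating 180° by 90° clockwise gives 270° — the wind blows toward the west.

270°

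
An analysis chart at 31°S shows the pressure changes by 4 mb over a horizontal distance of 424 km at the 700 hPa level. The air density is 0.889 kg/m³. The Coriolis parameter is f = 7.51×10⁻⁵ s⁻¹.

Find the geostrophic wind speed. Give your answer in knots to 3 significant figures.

Pressure gradient: |∂P/∂n| = 400 Pa / 424000 m = 9.43×10⁻⁴ Pa/m
Geostrophic balance (pressure-gradient force = Coriolis force):
V_g = (1/(fρ)) |∂P/∂n| = 9.43×10⁻⁴ / (7.51×10⁻⁵ × 0.889) = 14.1 m/s
Converting: 14.1 m/s × 1.944 = 27.5 knots

27.5 knots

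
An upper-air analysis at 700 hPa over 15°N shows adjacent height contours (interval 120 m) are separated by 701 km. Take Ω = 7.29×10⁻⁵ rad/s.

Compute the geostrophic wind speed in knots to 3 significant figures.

Coriolis parameter at 15°N:
f = 2Ω sin φ = 2 × 7.29×10⁻⁵ × sin 15° = 3.77×10⁻⁵ s⁻¹
Height gradient: |∂Z/∂n| = 120 m / 701000 m = 1.71×10⁻⁴
On a pressure surface, geostrophic balance gives V_g = (g/f)|∂Z/∂n|:
V_g = 9.81 × 1.71×10⁻⁴ / 3.77×10⁻⁵ = 44.5 m/s
Converting: 44.5 m/s × 1.944 = 86.5 knots

86.5 knots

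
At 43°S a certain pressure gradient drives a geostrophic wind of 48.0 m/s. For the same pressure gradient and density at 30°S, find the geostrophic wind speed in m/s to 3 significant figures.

65.5 m/s

With the same pressure gradient and density, V_g ∝ 1/f ∝ 1/sin φ.
V₂ = V₁ · sin φ₁ / sin φ₂ = 48.0 × sin 43° / sin 30°
V₂ = 48.0 × 0.6820/0.5000 = 65.5 m/s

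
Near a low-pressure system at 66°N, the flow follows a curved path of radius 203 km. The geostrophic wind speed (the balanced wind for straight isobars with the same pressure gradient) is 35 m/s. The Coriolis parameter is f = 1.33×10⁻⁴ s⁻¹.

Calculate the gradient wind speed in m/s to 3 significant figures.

20.1 m/s

Around a low, centrifugal force acts outward with Coriolis, so pressure-gradient force balances both:
(1/ρ)|∂P/∂n| = fV + V²/R  →  V² + fR·V − fR·V_g = 0
With fR = 1.33×10⁻⁴ × 203×10³ m = 27.0 m/s:
V = [−fR + √((fR)² + 4 fR V_g)]/2 = [−27.0 + √(27.0² + 4×27.0×35)]/2 = 20.1 m/s
Subgeostrophic (V < V_g = 35 m/s), as expected around a low.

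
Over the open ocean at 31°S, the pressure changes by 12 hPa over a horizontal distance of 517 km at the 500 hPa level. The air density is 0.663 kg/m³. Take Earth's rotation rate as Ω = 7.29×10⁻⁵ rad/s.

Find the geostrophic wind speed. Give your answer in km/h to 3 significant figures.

168 km/h

Coriolis parameter at 31°S:
f = 2Ω sin φ = 2 × 7.29×10⁻⁵ × sin 31° = 7.51×10⁻⁵ s⁻¹
Pressure gradient: |∂P/∂n| = 1200 Pa / 517000 m = 2.32×10⁻³ Pa/m
Geostrophic balance (pressure-gradient force = Coriolis force):
V_g = (1/(fρ)) |∂P/∂n| = 2.32×10⁻³ / (7.51×10⁻⁵ × 0.663) = 46.6 m/s
Converting: 46.6 m/s × 3.6 = 168 km/h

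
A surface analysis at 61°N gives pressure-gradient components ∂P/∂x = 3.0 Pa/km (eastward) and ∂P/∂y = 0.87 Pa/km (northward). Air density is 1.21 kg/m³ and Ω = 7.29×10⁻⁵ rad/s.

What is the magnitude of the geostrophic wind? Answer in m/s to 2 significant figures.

Coriolis parameter at 61°N:
f = 2Ω sin φ = 2 × 7.29×10⁻⁵ × sin 61° = 1.28×10⁻⁴ s⁻¹
Component geostrophic relations (x east, y north):
u_g = −(1/(fρ)) ∂P/∂y,  v_g = (1/(fρ)) ∂P/∂x
u_g = −(0.87×10⁻³)/(1.28×10⁻⁴ × 1.21) = −5.64 m/s;  v_g = (3.0×10⁻³)/(1.28×10⁻⁴ × 1.21) = 19.4 m/s
|V_g| = √(u_g² + v_g²) = 20.2 m/s

20 m/s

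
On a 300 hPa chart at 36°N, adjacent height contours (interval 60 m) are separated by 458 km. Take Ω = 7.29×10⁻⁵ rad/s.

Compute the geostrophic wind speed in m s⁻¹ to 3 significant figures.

Coriolis parameter at 36°N:
f = 2Ω sin φ = 2 × 7.29×10⁻⁵ × sin 36° = 8.57×10⁻⁵ s⁻¹
Height gradient: |∂Z/∂n| = 60 m / 458000 m = 1.31×10⁻⁴
On a pressure surface, geostrophic balance gives V_g = (g/f)|∂Z/∂n|:
V_g = 9.81 × 1.31×10⁻⁴ / 8.57×10⁻⁵ = 15.0 m/s

15.0 m s⁻¹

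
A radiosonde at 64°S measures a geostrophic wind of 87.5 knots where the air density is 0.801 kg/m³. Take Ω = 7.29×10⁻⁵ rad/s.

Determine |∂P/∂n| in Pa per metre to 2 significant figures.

Coriolis parameter at 64°S:
f = 2Ω sin φ = 2 × 7.29×10⁻⁵ × sin 64° = 1.31×10⁻⁴ s⁻¹
Wind speed in SI: 87.5 knots = 45.0 m/s
Geostrophic balance rearranged: |∂P/∂n| = f ρ V_g
|∂P/∂n| = 1.31×10⁻⁴ × 0.801 × 45.0 = 4.72×10⁻³ Pa/m

4.7×10⁻³ Pa/m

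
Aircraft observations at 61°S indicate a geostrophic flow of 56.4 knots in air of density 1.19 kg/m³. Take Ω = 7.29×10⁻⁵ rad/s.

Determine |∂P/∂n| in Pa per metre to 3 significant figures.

4.40×10⁻³ Pa/m

Coriolis parameter at 61°S:
f = 2Ω sin φ = 2 × 7.29×10⁻⁵ × sin 61° = 1.28×10⁻⁴ s⁻¹
Wind speed in SI: 56.4 knots = 29.0 m/s
Geostrophic balance rearranged: |∂P/∂n| = f ρ V_g
|∂P/∂n| = 1.28×10⁻⁴ × 1.19 × 29.0 = 4.40×10⁻³ Pa/m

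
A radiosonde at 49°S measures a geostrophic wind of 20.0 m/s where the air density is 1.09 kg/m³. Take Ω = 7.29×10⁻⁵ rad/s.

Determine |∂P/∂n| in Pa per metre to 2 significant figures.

2.4×10⁻³ Pa/m

Coriolis parameter at 49°S:
f = 2Ω sin φ = 2 × 7.29×10⁻⁵ × sin 49° = 1.10×10⁻⁴ s⁻¹
Geostrophic balance rearranged: |∂P/∂n| = f ρ V_g
|∂P/∂n| = 1.10×10⁻⁴ × 1.09 × 20.0 = 2.40×10⁻³ Pa/m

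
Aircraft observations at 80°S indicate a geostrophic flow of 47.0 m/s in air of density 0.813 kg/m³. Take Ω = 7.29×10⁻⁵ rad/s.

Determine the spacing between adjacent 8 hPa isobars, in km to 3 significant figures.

146 km

Coriolis parameter at 80°S:
f = 2Ω sin φ = 2 × 7.29×10⁻⁵ × sin 80° = 1.44×10⁻⁴ s⁻¹
Geostrophic balance rearranged: |∂P/∂n| = f ρ V_g
|∂P/∂n| = 1.44×10⁻⁴ × 0.813 × 47.0 = 5.49×10⁻³ Pa/m
Isobar spacing: Δn = ΔP/|∂P/∂n| = 800 Pa / 5.49×10⁻³ Pa/m = 145812 m ≈ 146 km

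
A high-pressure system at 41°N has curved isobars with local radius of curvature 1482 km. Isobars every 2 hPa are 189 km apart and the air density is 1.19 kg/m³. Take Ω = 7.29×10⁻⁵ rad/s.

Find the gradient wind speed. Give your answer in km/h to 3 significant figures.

Coriolis parameter at 41°N:
f = 2Ω sin φ = 2 × 7.29×10⁻⁵ × sin 41° = 9.57×10⁻⁵ s⁻¹
Pressure gradient: |∂P/∂n| = 200 Pa / 189000 m = 1.06×10⁻³ Pa/m
Geostrophic speed: V_g = |∂P/∂n|/(fρ) = 1.06×10⁻³/(9.57×10⁻⁵ × 1.19) = 9.30 m/s
Around a high, pressure-gradient force acts outward with centrifugal, so Coriolis balances both:
fV = (1/ρ)|∂P/∂n| + V²/R  →  V² − fR·V + fR·V_g = 0
With fR = 9.57×10⁻⁵ × 1482×10³ m = 142 m/s:
V = [fR − √((fR)² − 4 fR V_g)]/2 = [142 − √(142² − 4×142×9.3)]/2 = 10 m/s
Supergeostrophic (V > V_g = 9.3 m/s), as expected around a high.
Converting: 10 m/s × 3.6 = 36.0 km/h

36.0 km/h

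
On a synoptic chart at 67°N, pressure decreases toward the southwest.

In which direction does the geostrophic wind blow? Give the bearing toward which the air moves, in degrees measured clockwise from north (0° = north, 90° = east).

The pressure-gradient force points toward the southwest (bearing 225°).
Geostrophic balance: in the Northern Hemisphere the Coriolis force deflects motion to the right, so the geostrophic wind blows 90° to the right of the pressure-gradient force (low pressure on the left).
Rotating 225° by 90° clockwise gives 315° — the wind blows toward the northwest.

315°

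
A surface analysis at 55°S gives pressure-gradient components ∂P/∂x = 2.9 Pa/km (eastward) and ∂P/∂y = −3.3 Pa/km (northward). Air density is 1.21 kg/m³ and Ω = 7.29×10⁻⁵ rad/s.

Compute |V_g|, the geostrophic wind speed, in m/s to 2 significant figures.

Coriolis parameter at 55°S:
f = 2Ω sin φ = 2 × 7.29×10⁻⁵ × sin 55° = 1.19×10⁻⁴ s⁻¹
In the Southern Hemisphere f is negative: f = −1.19×10⁻⁴ s⁻¹.
Component geostrophic relations (x east, y north):
u_g = −(1/(fρ)) ∂P/∂y,  v_g = (1/(fρ)) ∂P/∂x
u_g = −(−3.3×10⁻³)/(−1.19×10⁻⁴ × 1.21) = −22.8 m/s;  v_g = (2.9×10⁻³)/(−1.19×10⁻⁴ × 1.21) = −20.1 m/s
|V_g| = √(u_g² + v_g²) = 30.4 m/s

30 m/s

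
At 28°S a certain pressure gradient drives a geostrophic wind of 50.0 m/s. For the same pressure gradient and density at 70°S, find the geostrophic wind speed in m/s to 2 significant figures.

With the same pressure gradient and density, V_g ∝ 1/f ∝ 1/sin φ.
V₂ = V₁ · sin φ₁ / sin φ₂ = 50.0 × sin 28° / sin 70°
V₂ = 50.0 × 0.4695/0.9397 = 25 m/s

25 m/s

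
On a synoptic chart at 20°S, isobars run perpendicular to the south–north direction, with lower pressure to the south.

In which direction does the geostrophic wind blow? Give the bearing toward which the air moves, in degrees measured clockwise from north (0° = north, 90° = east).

090°

The pressure-gradient force points toward the south (bearing 180°).
Geostrophic balance: in the Southern Hemisphere the Coriolis force deflects motion to the left, so the geostrophic wind blows 90° to the left of the pressure-gradient force (low pressure on the right).
Rotating 180° by 90° counterclockwise gives 090° — the wind blows toward the east.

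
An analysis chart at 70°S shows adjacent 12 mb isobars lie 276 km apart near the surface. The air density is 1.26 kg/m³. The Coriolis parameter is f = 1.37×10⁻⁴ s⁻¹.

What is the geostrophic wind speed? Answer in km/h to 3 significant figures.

Pressure gradient: |∂P/∂n| = 1200 Pa / 276000 m = 4.35×10⁻³ Pa/m
Geostrophic balance (pressure-gradient force = Coriolis force):
V_g = (1/(fρ)) |∂P/∂n| = 4.35×10⁻³ / (1.37×10⁻⁴ × 1.26) = 25.2 m/s
Converting: 25.2 m/s × 3.6 = 90.7 km/h

90.7 km/h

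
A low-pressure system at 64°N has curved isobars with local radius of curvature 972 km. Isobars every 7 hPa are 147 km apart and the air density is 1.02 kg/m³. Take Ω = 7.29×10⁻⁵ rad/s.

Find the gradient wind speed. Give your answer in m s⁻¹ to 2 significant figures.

29 m s⁻¹

Coriolis parameter at 64°N:
f = 2Ω sin φ = 2 × 7.29×10⁻⁵ × sin 64° = 1.31×10⁻⁴ s⁻¹
Pressure gradient: |∂P/∂n| = 700 Pa / 147000 m = 4.76×10⁻³ Pa/m
Geostrophic speed: V_g = |∂P/∂n|/(fρ) = 4.76×10⁻³/(1.31×10⁻⁴ × 1.02) = 35.6 m/s
Around a low, centrifugal force acts outward with Coriolis, so pressure-gradient force balances both:
(1/ρ)|∂P/∂n| = fV + V²/R  →  V² + fR·V − fR·V_g = 0
With fR = 1.31×10⁻⁴ × 972×10³ m = 127 m/s:
V = [−fR + √((fR)² + 4 fR V_g)]/2 = [−127 + √(127² + 4×127×35.6)]/2 = 29 m/s
Subgeostrophic (V < V_g = 35.6 m/s), as expected around a low.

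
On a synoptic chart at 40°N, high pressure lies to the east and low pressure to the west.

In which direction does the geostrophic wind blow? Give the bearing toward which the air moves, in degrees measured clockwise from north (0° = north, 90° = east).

000°

The pressure-gradient force points toward the west (bearing 270°).
Geostrophic balance: in the Northern Hemisphere the Coriolis force deflects motion to the right, so the geostrophic wind blows 90° to the right of the pressure-gradient force (low pressure on the left).
Rotating 270° by 90° clockwise gives 000° — the wind blows toward the north.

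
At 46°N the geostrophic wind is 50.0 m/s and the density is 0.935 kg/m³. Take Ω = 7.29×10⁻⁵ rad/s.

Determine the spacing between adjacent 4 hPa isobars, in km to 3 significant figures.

Coriolis parameter at 46°N:
f = 2Ω sin φ = 2 × 7.29×10⁻⁵ × sin 46° = 1.05×10⁻⁴ s⁻¹
Geostrophic balance rearranged: |∂P/∂n| = f ρ V_g
|∂P/∂n| = 1.05×10⁻⁴ × 0.935 × 50.0 = 4.90×10⁻³ Pa/m
Isobar spacing: Δn = ΔP/|∂P/∂n| = 400 Pa / 4.90×10⁻³ Pa/m = 81581 m ≈ 81.6 km

81.6 km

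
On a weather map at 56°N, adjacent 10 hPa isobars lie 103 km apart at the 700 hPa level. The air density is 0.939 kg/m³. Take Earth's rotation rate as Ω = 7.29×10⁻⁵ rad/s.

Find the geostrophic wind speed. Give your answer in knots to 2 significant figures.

Coriolis parameter at 56°N:
f = 2Ω sin φ = 2 × 7.29×10⁻⁵ × sin 56° = 1.21×10⁻⁴ s⁻¹
Pressure gradient: |∂P/∂n| = 1000 Pa / 103000 m = 9.71×10⁻³ Pa/m
Geostrophic balance (pressure-gradient force = Coriolis force):
V_g = (1/(fρ)) |∂P/∂n| = 9.71×10⁻³ / (1.21×10⁻⁴ × 0.939) = 85.5 m/s
Converting: 85.5 m/s × 1.944 = 170 knots

170 knots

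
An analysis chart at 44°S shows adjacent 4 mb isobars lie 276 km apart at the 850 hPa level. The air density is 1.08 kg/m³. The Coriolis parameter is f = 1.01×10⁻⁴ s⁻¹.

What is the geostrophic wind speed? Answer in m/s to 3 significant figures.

Pressure gradient: |∂P/∂n| = 400 Pa / 276000 m = 1.45×10⁻³ Pa/m
Geostrophic balance (pressure-gradient force = Coriolis force):
V_g = (1/(fρ)) |∂P/∂n| = 1.45×10⁻³ / (1.01×10⁻⁴ × 1.08) = 13.3 m/s

13.3 m/s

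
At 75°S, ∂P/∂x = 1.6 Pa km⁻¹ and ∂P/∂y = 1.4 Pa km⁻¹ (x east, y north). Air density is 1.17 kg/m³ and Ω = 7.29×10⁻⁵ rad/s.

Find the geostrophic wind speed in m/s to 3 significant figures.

Coriolis parameter at 75°S:
f = 2Ω sin φ = 2 × 7.29×10⁻⁵ × sin 75° = 1.41×10⁻⁴ s⁻¹
In the Southern Hemisphere f is negative: f = −1.41×10⁻⁴ s⁻¹.
Component geostrophic relations (x east, y north):
u_g = −(1/(fρ)) ∂P/∂y,  v_g = (1/(fρ)) ∂P/∂x
u_g = −(1.4×10⁻³)/(−1.41×10⁻⁴ × 1.17) = 8.50 m/s;  v_g = (1.6×10⁻³)/(−1.41×10⁻⁴ × 1.17) = −9.71 m/s
|V_g| = √(u_g² + v_g²) = 12.9 m/s

12.9 m/s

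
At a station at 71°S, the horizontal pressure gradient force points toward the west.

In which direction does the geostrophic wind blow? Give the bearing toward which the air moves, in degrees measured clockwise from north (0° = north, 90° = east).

180°

The pressure-gradient force points toward the west (bearing 270°).
Geostrophic balance: in the Southern Hemisphere the Coriolis force deflects motion to the left, so the geostrophic wind blows 90° to the left of the pressure-gradient force (low pressure on the right).
Rotating 270° by 90° counterclockwise gives 180° — the wind blows toward the south.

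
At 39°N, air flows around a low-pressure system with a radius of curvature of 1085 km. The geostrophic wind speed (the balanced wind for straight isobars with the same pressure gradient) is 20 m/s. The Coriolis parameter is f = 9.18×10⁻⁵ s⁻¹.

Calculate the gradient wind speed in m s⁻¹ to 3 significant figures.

Around a low, centrifugal force acts outward with Coriolis, so pressure-gradient force balances both:
(1/ρ)|∂P/∂n| = fV + V²/R  →  V² + fR·V − fR·V_g = 0
With fR = 9.18×10⁻⁵ × 1085×10³ m = 99.6 m/s:
V = [−fR + √((fR)² + 4 fR V_g)]/2 = [−99.6 + √(99.6² + 4×99.6×20)]/2 = 17.1 m/s
Subgeostrophic (V < V_g = 20 m/s), as expected around a low.

17.1 m s⁻¹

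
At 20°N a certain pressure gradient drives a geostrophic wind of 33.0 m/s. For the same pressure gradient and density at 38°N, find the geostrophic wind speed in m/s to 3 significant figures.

With the same pressure gradient and density, V_g ∝ 1/f ∝ 1/sin φ.
V₂ = V₁ · sin φ₁ / sin φ₂ = 33.0 × sin 20° / sin 38°
V₂ = 33.0 × 0.3420/0.6157 = 18.3 m/s

18.3 m/s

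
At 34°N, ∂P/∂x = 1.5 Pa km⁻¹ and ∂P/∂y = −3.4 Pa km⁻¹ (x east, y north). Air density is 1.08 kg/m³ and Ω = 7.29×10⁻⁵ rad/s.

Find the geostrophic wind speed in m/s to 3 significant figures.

Coriolis parameter at 34°N:
f = 2Ω sin φ = 2 × 7.29×10⁻⁵ × sin 34° = 8.15×10⁻⁵ s⁻¹
Component geostrophic relations (x east, y north):
u_g = −(1/(fρ)) ∂P/∂y,  v_g = (1/(fρ)) ∂P/∂x
u_g = −(−3.4×10⁻³)/(8.15×10⁻⁵ × 1.08) = 38.6 m/s;  v_g = (1.5×10⁻³)/(8.15×10⁻⁵ × 1.08) = 17.0 m/s
|V_g| = √(u_g² + v_g²) = 42.2 m/s

42.2 m/s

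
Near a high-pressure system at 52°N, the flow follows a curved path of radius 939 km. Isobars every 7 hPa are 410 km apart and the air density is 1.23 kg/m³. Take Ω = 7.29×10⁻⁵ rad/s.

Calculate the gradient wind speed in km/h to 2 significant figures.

50 km/h

Coriolis parameter at 52°N:
f = 2Ω sin φ = 2 × 7.29×10⁻⁵ × sin 52° = 1.15×10⁻⁴ s⁻¹
Pressure gradient: |∂P/∂n| = 700 Pa / 410000 m = 1.71×10⁻³ Pa/m
Geostrophic speed: V_g = |∂P/∂n|/(fρ) = 1.71×10⁻³/(1.15×10⁻⁴ × 1.23) = 12.1 m/s
Around a high, pressure-gradient force acts outward with centrifugal, so Coriolis balances both:
fV = (1/ρ)|∂P/∂n| + V²/R  →  V² − fR·V + fR·V_g = 0
With fR = 1.15×10⁻⁴ × 939×10³ m = 108 m/s:
V = [fR − √((fR)² − 4 fR V_g)]/2 = [108 − √(108² − 4×108×12.1)]/2 = 13.9 m/s
Supergeostrophic (V > V_g = 12.1 m/s), as expected around a high.
Converting: 13.9 m/s × 3.6 = 50 km/h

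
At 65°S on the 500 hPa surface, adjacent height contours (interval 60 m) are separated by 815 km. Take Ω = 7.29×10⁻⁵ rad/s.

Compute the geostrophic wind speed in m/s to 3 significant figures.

Coriolis parameter at 65°S:
f = 2Ω sin φ = 2 × 7.29×10⁻⁵ × sin 65° = 1.32×10⁻⁴ s⁻¹
Height gradient: |∂Z/∂n| = 60 m / 815000 m = 7.36×10⁻⁵
On a pressure surface, geostrophic balance gives V_g = (g/f)|∂Z/∂n|:
V_g = 9.81 × 7.36×10⁻⁵ / 1.32×10⁻⁴ = 5.47 m/s

5.47 m/s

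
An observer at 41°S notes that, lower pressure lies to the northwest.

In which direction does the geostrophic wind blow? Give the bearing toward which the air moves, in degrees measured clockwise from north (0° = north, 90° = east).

The pressure-gradient force points toward the northwest (bearing 315°).
Geostrophic balance: in the Southern Hemisphere the Coriolis force deflects motion to the left, so the geostrophic wind blows 90° to the left of the pressure-gradient force (low pressure on the right).
Rotating 315° by 90° counterclockwise gives 225° — the wind blows toward the southwest.

225°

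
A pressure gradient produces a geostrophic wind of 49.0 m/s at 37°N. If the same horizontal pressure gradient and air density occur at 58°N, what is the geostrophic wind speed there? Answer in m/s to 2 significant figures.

35 m/s

With the same pressure gradient and density, V_g ∝ 1/f ∝ 1/sin φ.
V₂ = V₁ · sin φ₁ / sin φ₂ = 49.0 × sin 37° / sin 58°
V₂ = 49.0 × 0.6018/0.8480 = 35 m/s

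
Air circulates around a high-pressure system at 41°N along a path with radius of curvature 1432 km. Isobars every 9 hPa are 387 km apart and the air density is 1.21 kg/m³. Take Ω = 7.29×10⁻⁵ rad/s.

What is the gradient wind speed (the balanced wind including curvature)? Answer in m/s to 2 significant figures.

Coriolis parameter at 41°N:
f = 2Ω sin φ = 2 × 7.29×10⁻⁵ × sin 41° = 9.57×10⁻⁵ s⁻¹
Pressure gradient: |∂P/∂n| = 900 Pa / 387000 m = 2.33×10⁻³ Pa/m
Geostrophic speed: V_g = |∂P/∂n|/(fρ) = 2.33×10⁻³/(9.57×10⁻⁵ × 1.21) = 20.1 m/s
Around a high, pressure-gradient force acts outward with centrifugal, so Coriolis balances both:
fV = (1/ρ)|∂P/∂n| + V²/R  →  V² − fR·V + fR·V_g = 0
With fR = 9.57×10⁻⁵ × 1432×10³ m = 137 m/s:
V = [fR − √((fR)² − 4 fR V_g)]/2 = [137 − √(137² − 4×137×20.1)]/2 = 24.5 m/s
Supergeostrophic (V > V_g = 20.1 m/s), as expected around a high.

24 m/s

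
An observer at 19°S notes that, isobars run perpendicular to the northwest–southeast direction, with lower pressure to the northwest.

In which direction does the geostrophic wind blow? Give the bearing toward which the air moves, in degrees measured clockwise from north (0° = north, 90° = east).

225°

The pressure-gradient force points toward the northwest (bearing 315°).
Geostrophic balance: in the Southern Hemisphere the Coriolis force deflects motion to the left, so the geostrophic wind blows 90° to the left of the pressure-gradient force (low pressure on the right).
Rotating 315° by 90° counterclockwise gives 225° — the wind blows toward the southwest.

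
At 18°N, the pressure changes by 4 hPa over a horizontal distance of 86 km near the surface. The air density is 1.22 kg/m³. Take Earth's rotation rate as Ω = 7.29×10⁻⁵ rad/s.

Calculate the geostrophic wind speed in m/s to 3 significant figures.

Coriolis parameter at 18°N:
f = 2Ω sin φ = 2 × 7.29×10⁻⁵ × sin 18° = 4.51×10⁻⁵ s⁻¹
Pressure gradient: |∂P/∂n| = 400 Pa / 86000 m = 4.65×10⁻³ Pa/m
Geostrophic balance (pressure-gradient force = Coriolis force):
V_g = (1/(fρ)) |∂P/∂n| = 4.65×10⁻³ / (4.51×10⁻⁵ × 1.22) = 84.6 m/s

84.6 m/s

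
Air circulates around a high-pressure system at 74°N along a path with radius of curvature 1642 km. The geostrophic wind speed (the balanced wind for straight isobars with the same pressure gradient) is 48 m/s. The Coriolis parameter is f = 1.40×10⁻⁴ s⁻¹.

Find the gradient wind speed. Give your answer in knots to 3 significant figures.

Around a high, pressure-gradient force acts outward with centrifugal, so Coriolis balances both:
fV = (1/ρ)|∂P/∂n| + V²/R  →  V² − fR·V + fR·V_g = 0
With fR = 1.40×10⁻⁴ × 1642×10³ m = 230 m/s:
V = [fR − √((fR)² − 4 fR V_g)]/2 = [230 − √(230² − 4×230×48)]/2 = 68.3 m/s
Supergeostrophic (V > V_g = 48 m/s), as expected around a high.
Converting: 68.3 m/s × 1.944 = 133 knots

133 knots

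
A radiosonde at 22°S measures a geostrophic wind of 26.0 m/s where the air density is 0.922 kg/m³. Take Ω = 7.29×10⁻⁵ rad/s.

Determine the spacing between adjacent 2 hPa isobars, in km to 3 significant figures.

153 km

Coriolis parameter at 22°S:
f = 2Ω sin φ = 2 × 7.29×10⁻⁵ × sin 22° = 5.46×10⁻⁵ s⁻¹
Geostrophic balance rearranged: |∂P/∂n| = f ρ V_g
|∂P/∂n| = 5.46×10⁻⁵ × 0.922 × 26.0 = 1.31×10⁻³ Pa/m
Isobar spacing: Δn = ΔP/|∂P/∂n| = 200 Pa / 1.31×10⁻³ Pa/m = 152754 m ≈ 153 km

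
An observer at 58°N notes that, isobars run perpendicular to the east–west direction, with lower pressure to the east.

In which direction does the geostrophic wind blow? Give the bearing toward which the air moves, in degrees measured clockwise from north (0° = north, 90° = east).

180°

The pressure-gradient force points toward the east (bearing 090°).
Geostrophic balance: in the Northern Hemisphere the Coriolis force deflects motion to the right, so the geostrophic wind blows 90° to the right of the pressure-gradient force (low pressure on the left).
Rotating 090° by 90° clockwise gives 180° — the wind blows toward the south.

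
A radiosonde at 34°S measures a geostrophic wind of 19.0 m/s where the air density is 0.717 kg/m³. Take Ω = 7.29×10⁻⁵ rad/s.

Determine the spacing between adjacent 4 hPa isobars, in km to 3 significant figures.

Coriolis parameter at 34°S:
f = 2Ω sin φ = 2 × 7.29×10⁻⁵ × sin 34° = 8.15×10⁻⁵ s⁻¹
Geostrophic balance rearranged: |∂P/∂n| = f ρ V_g
|∂P/∂n| = 8.15×10⁻⁵ × 0.717 × 19.0 = 1.11×10⁻³ Pa/m
Isobar spacing: Δn = ΔP/|∂P/∂n| = 400 Pa / 1.11×10⁻³ Pa/m = 360137 m ≈ 360 km

360 km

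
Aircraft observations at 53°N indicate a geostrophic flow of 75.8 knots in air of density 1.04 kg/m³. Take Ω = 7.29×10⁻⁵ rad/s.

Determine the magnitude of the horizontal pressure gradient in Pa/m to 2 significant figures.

4.7×10⁻³ Pa/m

Coriolis parameter at 53°N:
f = 2Ω sin φ = 2 × 7.29×10⁻⁵ × sin 53° = 1.16×10⁻⁴ s⁻¹
Wind speed in SI: 75.8 knots = 39.0 m/s
Geostrophic balance rearranged: |∂P/∂n| = f ρ V_g
|∂P/∂n| = 1.16×10⁻⁴ × 1.04 × 39.0 = 4.72×10⁻³ Pa/m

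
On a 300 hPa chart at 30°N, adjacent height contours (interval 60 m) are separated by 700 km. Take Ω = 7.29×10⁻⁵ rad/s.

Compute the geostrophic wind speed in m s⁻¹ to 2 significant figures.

Coriolis parameter at 30°N:
f = 2Ω sin φ = 2 × 7.29×10⁻⁵ × sin 30° = 7.29×10⁻⁵ s⁻¹
Height gradient: |∂Z/∂n| = 60 m / 700000 m = 8.57×10⁻⁵
On a pressure surface, geostrophic balance gives V_g = (g/f)|∂Z/∂n|:
V_g = 9.81 × 8.57×10⁻⁵ / 7.29×10⁻⁵ = 11.5 m/s

12 m s⁻¹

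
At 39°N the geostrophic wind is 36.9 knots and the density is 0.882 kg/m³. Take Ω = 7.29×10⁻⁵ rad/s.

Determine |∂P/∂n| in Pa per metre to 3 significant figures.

1.54×10⁻³ Pa/m

Coriolis parameter at 39°N:
f = 2Ω sin φ = 2 × 7.29×10⁻⁵ × sin 39° = 9.18×10⁻⁵ s⁻¹
Wind speed in SI: 36.9 knots = 19.0 m/s
Geostrophic balance rearranged: |∂P/∂n| = f ρ V_g
|∂P/∂n| = 9.18×10⁻⁵ × 0.882 × 19.0 = 1.54×10⁻³ Pa/m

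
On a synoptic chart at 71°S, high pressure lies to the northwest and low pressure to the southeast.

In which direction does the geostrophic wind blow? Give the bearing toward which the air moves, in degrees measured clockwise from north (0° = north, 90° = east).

The pressure-gradient force points toward the southeast (bearing 135°).
Geostrophic balance: in the Southern Hemisphere the Coriolis force deflects motion to the left, so the geostrophic wind blows 90° to the left of the pressure-gradient force (low pressure on the right).
Rotating 135° by 90° counterclockwise gives 045° — the wind blows toward the northeast.

045°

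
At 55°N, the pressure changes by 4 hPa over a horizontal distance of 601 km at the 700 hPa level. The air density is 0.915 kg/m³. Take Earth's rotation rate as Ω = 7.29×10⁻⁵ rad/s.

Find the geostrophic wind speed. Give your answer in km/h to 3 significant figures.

21.9 km/h

Coriolis parameter at 55°N:
f = 2Ω sin φ = 2 × 7.29×10⁻⁵ × sin 55° = 1.19×10⁻⁴ s⁻¹
Pressure gradient: |∂P/∂n| = 400 Pa / 601000 m = 6.66×10⁻⁴ Pa/m
Geostrophic balance (pressure-gradient force = Coriolis force):
V_g = (1/(fρ)) |∂P/∂n| = 6.66×10⁻⁴ / (1.19×10⁻⁴ × 0.915) = 6.09 m/s
Converting: 6.09 m/s × 3.6 = 21.9 km/h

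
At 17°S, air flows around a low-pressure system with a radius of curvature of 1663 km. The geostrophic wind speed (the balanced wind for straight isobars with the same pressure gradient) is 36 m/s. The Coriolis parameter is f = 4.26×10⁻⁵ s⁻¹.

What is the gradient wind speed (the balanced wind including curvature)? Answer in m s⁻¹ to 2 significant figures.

26 m s⁻¹

Around a low, centrifugal force acts outward with Coriolis, so pressure-gradient force balances both:
(1/ρ)|∂P/∂n| = fV + V²/R  →  V² + fR·V − fR·V_g = 0
With fR = 4.26×10⁻⁵ × 1663×10³ m = 70.8 m/s:
V = [−fR + √((fR)² + 4 fR V_g)]/2 = [−70.8 + √(70.8² + 4×70.8×36)]/2 = 26.3 m/s
Subgeostrophic (V < V_g = 36 m/s), as expected around a low.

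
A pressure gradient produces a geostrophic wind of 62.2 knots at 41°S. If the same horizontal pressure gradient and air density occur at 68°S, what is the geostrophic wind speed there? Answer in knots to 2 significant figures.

With the same pressure gradient and density, V_g ∝ 1/f ∝ 1/sin φ.
V₂ = V₁ · sin φ₁ / sin φ₂ = 62.2 × sin 41° / sin 68°
V₂ = 62.2 × 0.6561/0.9272 = 44 knots

44 knots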